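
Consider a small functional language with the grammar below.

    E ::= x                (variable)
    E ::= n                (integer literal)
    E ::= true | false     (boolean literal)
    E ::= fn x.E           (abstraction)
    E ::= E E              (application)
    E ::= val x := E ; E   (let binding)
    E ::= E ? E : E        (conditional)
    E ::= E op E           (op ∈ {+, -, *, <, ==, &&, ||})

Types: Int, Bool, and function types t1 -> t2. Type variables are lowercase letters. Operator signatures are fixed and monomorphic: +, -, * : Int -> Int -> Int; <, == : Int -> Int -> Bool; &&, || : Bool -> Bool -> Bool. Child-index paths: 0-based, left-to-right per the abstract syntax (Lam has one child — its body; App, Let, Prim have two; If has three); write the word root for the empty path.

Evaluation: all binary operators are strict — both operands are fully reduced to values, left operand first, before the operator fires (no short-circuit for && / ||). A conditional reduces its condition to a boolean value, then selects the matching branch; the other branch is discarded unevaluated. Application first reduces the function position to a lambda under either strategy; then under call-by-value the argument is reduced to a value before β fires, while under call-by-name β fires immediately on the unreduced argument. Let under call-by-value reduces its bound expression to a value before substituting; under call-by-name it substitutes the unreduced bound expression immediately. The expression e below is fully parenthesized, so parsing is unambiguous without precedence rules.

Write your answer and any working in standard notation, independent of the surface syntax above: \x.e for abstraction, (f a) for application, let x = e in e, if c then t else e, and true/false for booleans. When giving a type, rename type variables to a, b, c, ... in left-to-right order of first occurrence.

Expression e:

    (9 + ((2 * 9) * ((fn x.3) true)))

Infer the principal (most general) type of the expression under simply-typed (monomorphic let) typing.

Answer: Int

Working:
  unify Int ~ Int
  unify Int ~ Int
  unify Int ~ Int
  unify Int ~ Int
\x._ : a -> Int
  unify a -> Int ~ Bool -> b
  unify a ~ Bool
  unify Int ~ b
_ _ : Int
  unify Int ~ Int
  unify Int ~ Int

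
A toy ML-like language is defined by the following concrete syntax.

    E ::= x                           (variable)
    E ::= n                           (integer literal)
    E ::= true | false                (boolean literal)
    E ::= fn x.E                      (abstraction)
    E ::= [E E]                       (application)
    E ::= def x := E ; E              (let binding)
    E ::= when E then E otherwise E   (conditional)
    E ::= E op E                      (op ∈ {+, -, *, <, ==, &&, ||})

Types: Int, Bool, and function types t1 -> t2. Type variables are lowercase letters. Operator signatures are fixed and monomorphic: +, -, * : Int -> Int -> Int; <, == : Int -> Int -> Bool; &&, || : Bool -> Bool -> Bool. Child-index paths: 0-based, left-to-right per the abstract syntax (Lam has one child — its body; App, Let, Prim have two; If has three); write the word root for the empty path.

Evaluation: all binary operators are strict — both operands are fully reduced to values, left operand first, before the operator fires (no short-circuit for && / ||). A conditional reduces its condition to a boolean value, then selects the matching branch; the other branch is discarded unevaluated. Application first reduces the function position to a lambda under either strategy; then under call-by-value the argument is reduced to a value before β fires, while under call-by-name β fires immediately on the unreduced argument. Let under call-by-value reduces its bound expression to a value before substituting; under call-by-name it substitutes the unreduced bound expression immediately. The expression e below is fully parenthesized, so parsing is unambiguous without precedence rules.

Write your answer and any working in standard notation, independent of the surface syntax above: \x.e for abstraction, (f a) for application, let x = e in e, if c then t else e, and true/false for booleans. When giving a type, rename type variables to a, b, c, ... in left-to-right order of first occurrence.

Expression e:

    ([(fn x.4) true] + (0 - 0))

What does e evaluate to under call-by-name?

Working:
step 0: (((\x.4) true) + (0 - 0))
step 1: [beta@0] (4 + (0 - 0))
step 2: [delta@1] (4 + 0)
step 3: [delta@root] 4

Answer: 4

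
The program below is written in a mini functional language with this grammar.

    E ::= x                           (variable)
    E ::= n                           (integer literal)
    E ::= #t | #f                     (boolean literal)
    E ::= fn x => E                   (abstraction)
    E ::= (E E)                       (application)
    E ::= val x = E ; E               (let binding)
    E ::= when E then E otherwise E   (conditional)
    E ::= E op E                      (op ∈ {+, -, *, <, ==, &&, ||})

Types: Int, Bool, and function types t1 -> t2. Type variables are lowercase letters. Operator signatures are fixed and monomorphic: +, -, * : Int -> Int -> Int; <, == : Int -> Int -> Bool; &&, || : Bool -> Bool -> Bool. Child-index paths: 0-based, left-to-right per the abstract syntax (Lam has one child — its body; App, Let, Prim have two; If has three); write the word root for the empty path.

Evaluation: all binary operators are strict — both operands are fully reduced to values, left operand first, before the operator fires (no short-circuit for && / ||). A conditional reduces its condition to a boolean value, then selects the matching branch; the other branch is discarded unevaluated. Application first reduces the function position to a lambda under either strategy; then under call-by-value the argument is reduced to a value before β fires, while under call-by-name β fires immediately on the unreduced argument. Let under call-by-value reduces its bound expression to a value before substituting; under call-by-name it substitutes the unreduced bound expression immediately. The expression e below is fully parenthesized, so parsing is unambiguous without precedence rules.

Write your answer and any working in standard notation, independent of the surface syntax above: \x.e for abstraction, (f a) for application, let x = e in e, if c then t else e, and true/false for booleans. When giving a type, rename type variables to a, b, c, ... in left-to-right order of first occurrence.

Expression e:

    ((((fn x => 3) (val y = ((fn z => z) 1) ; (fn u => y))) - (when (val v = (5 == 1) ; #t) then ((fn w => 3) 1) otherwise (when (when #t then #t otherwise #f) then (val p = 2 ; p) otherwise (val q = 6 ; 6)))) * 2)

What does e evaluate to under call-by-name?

Answer: 0

Working:
step 0: ((((\x.3) (let y = ((\z.z) 1) in (\u.y))) - (if (let v = (5 == 1) in true) then ((\w.3) 1) else (if (if true then true else false) then (let p = 2 in p) else (let q = 6 in 6)))) * 2)
step 1: [beta@0.0] ((3 - (if (let v = (5 == 1) in true) then ((\w.3) 1) else (if (if true then true else false) then (let p = 2 in p) else (let q = 6 in 6)))) * 2)
step 2: [let@0.1.0] ((3 - (if true then ((\w.3) 1) else (if (if true then true else false) then (let p = 2 in p) else (let q = 6 in 6)))) * 2)
step 3: [if@0.1] ((3 - ((\w.3) 1)) * 2)
step 4: [beta@0.1] ((3 - 3) * 2)
step 5: [delta@0] (0 * 2)
step 6: [delta@root] 0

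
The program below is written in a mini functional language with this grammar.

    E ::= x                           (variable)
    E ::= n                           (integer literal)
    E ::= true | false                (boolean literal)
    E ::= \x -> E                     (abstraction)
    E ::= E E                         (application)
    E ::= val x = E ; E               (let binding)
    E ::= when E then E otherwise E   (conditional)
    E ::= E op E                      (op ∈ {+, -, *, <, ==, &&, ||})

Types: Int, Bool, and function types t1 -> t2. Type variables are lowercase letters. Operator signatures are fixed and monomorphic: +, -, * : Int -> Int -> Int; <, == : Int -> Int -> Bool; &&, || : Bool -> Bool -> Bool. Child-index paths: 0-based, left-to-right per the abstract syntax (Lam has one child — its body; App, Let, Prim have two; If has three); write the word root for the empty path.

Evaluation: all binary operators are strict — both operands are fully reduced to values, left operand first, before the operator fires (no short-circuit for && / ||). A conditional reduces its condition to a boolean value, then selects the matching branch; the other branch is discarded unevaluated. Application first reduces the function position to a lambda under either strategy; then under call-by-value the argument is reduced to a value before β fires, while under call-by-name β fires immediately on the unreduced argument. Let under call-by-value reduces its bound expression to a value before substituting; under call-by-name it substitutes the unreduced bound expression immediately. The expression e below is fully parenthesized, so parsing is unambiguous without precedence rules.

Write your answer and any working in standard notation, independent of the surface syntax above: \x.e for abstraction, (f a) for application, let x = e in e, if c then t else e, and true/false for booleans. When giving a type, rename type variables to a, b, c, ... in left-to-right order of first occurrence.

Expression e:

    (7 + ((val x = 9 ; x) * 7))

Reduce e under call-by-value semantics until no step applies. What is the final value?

Answer: 70

Working:
step 0: (7 + ((let x = 9 in x) * 7))
step 1: [let@1.0] (7 + (9 * 7))
step 2: [delta@1] (7 + 63)
step 3: [delta@root] 70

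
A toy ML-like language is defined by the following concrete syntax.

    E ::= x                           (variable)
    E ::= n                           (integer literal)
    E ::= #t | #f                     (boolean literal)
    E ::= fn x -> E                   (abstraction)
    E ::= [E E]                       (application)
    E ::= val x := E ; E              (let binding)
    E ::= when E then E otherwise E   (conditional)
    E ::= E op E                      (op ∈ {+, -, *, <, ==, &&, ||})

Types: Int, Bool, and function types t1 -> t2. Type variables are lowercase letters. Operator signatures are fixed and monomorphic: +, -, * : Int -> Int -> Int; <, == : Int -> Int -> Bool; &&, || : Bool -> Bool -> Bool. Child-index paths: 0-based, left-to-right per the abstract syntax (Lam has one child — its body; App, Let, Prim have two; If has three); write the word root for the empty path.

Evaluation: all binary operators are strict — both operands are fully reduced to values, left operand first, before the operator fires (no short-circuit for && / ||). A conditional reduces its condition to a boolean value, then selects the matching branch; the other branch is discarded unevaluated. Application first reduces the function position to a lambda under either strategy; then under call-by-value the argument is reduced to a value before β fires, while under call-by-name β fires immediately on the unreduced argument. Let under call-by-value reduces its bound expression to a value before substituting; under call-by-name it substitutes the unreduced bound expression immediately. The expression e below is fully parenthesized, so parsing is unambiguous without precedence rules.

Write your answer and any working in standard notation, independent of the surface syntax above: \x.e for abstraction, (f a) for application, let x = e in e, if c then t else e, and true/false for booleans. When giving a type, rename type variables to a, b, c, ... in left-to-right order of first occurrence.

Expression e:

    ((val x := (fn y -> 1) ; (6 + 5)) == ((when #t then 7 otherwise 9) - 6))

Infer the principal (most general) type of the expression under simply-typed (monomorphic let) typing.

Working:
\y._ : a -> Int
let x : a -> Int
  unify Int ~ Int
  unify Int ~ Int
  unify Int ~ Int
  unify Bool ~ Bool
  unify Int ~ Int
  unify Int ~ Int
  unify Int ~ Int
  unify Int ~ Int

Answer: Bool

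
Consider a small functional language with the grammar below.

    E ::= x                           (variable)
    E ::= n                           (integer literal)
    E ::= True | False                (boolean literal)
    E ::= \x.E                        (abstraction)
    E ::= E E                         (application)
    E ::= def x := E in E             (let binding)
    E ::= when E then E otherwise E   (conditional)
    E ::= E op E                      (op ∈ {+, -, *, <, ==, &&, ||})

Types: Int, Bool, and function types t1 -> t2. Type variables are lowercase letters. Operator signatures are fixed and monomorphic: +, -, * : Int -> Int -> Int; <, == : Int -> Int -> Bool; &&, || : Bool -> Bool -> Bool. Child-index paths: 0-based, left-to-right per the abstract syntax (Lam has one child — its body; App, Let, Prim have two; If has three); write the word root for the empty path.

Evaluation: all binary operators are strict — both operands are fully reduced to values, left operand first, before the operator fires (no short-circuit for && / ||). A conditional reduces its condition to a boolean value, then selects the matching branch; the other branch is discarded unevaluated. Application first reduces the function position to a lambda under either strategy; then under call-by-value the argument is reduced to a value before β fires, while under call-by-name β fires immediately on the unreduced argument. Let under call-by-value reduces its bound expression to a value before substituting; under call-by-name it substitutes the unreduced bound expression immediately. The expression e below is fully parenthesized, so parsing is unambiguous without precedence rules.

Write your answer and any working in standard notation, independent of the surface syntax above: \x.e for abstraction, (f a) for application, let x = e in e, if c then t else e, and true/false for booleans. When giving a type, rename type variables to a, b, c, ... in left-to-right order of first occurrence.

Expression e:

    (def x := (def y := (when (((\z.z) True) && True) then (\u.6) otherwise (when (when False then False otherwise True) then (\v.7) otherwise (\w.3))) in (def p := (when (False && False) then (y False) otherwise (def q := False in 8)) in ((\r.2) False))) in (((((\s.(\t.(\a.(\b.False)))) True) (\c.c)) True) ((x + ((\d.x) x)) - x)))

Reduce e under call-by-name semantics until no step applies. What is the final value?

Derivation:
step 0: (let x = (let y = (if (((\z.z) true) && true) then (\u.6) else (if (if false then false else true) then (\v.7) else (\w.3))) in (let p = (if (false && false) then (y false) else (let q = false in 8)) in ((\r.2) false))) in (((((\s.(\t.(\a.(\b.false)))) true) (\c.c)) true) ((x + ((\d.x) x)) - x)))
step 1: [let@root] (((((\s.(\t.(\a.(\b.false)))) true) (\c.c)) true) (((let y = (if (((\z.z) true) && true) then (\u.6) else (if (if false then false else true) then (\v.7) else (\w.3))) in (let p = (if (false && false) then (y false) else (let q = false in 8)) in ((\r.2) false))) + ((\d.(let y = (if (((\z.z) true) && true) then (\u.6) else (if (if false then false else true) then (\v.7) else (\w.3))) in (let p = (if (false && false) then (y false) else (let q = false in 8)) in ((\r.2) false)))) (let y = (if (((\z.z) true) && true) then (\u.6) else (if (if false then false else true) then (\v.7) else (\w.3))) in (let p = (if (false && false) then (y false) else (let q = false in 8)) in ((\r.2) false))))) - (let y = (if (((\z.z) true) && true) then (\u.6) else (if (if false then false else true) then (\v.7) else (\w.3))) in (let p = (if (false && false) then (y false) else (let q = false in 8)) in ((\r.2) false)))))
step 2: [beta@0.0.0] ((((\t.(\a.(\b.false))) (\c.c)) true) (((let y = (if (((\z.z) true) && true) then (\u.6) else (if (if false then false else true) then (\v.7) else (\w.3))) in (let p = (if (false && false) then (y false) else (let q = false in 8)) in ((\r.2) false))) + ((\d.(let y = (if (((\z.z) true) && true) then (\u.6) else (if (if false then false else true) then (\v.7) else (\w.3))) in (let p = (if (false && false) then (y false) else (let q = false in 8)) in ((\r.2) false)))) (let y = (if (((\z.z) true) && true) then (\u.6) else (if (if false then false else true) then (\v.7) else (\w.3))) in (let p = (if (false && false) then (y false) else (let q = false in 8)) in ((\r.2) false))))) - (let y = (if (((\z.z) true) && true) then (\u.6) else (if (if false then false else true) then (\v.7) else (\w.3))) in (let p = (if (false && false) then (y false) else (let q = false in 8)) in ((\r.2) false)))))
step 3: [beta@0.0] (((\a.(\b.false)) true) (((let y = (if (((\z.z) true) && true) then (\u.6) else (if (if false then false else true) then (\v.7) else (\w.3))) in (let p = (if (false && false) then (y false) else (let q = false in 8)) in ((\r.2) false))) + ((\d.(let y = (if (((\z.z) true) && true) then (\u.6) else (if (if false then false else true) then (\v.7) else (\w.3))) in (let p = (if (false && false) then (y false) else (let q = false in 8)) in ((\r.2) false)))) (let y = (if (((\z.z) true) && true) then (\u.6) else (if (if false then false else true) then (\v.7) else (\w.3))) in (let p = (if (false && false) then (y false) else (let q = false in 8)) in ((\r.2) false))))) - (let y = (if (((\z.z) true) && true) then (\u.6) else (if (if false then false else true) then (\v.7) else (\w.3))) in (let p = (if (false && false) then (y false) else (let q = false in 8)) in ((\r.2) false)))))
step 4: [beta@0] ((\b.false) (((let y = (if (((\z.z) true) && true) then (\u.6) else (if (if false then false else true) then (\v.7) else (\w.3))) in (let p = (if (false && false) then (y false) else (let q = false in 8)) in ((\r.2) false))) + ((\d.(let y = (if (((\z.z) true) && true) then (\u.6) else (if (if false then false else true) then (\v.7) else (\w.3))) in (let p = (if (false && false) then (y false) else (let q = false in 8)) in ((\r.2) false)))) (let y = (if (((\z.z) true) && true) then (\u.6) else (if (if false then false else true) then (\v.7) else (\w.3))) in (let p = (if (false && false) then (y false) else (let q = false in 8)) in ((\r.2) false))))) - (let y = (if (((\z.z) true) && true) then (\u.6) else (if (if false then false else true) then (\v.7) else (\w.3))) in (let p = (if (false && false) then (y false) else (let q = false in 8)) in ((\r.2) false)))))
step 5: [beta@root] false

Answer: false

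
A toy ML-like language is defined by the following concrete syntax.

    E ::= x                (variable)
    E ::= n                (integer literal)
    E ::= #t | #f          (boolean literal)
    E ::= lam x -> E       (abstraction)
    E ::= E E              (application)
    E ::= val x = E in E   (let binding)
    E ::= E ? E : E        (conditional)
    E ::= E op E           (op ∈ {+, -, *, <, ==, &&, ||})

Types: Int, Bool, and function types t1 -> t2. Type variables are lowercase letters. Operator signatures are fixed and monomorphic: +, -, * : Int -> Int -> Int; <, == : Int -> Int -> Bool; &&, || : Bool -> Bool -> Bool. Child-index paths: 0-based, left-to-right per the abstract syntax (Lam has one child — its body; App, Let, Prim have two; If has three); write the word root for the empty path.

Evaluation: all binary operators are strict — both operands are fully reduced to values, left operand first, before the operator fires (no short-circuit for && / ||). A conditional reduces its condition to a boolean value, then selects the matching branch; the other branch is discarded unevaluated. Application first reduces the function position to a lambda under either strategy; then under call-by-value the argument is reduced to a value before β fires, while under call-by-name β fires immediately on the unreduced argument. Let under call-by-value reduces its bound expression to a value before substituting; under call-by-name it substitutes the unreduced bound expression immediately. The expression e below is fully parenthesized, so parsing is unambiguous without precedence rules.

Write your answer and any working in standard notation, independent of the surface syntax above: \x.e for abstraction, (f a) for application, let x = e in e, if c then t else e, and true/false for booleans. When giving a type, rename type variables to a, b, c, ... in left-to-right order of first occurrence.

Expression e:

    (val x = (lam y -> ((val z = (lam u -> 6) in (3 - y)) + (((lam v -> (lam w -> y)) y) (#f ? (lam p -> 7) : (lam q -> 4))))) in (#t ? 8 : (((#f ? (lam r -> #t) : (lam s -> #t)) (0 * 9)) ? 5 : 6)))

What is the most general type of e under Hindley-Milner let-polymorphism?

Derivation:
\u._ : b -> Int
let z : forall. b -> Int
  unify Int ~ Int
y : a
  unify a ~ Int
  unify Int ~ Int
y : Int
\w._ : d -> Int
\v._ : c -> d -> Int
y : Int
  unify c -> d -> Int ~ Int -> e
  unify c ~ Int
  unify d -> Int ~ e
_ _ : d -> Int
  unify Bool ~ Bool
\p._ : f -> Int
\q._ : g -> Int
  unify f -> Int ~ g -> Int
  unify f ~ g
  unify Int ~ Int
  unify d -> Int ~ (g -> Int) -> h
  unify d ~ g -> Int
  unify Int ~ h
_ _ : Int
  unify Int ~ Int
\y._ : Int -> Int
let x : Int -> Int
  unify Bool ~ Bool
  unify Bool ~ Bool
\r._ : i -> Bool
\s._ : j -> Bool
  unify i -> Bool ~ j -> Bool
  unify i ~ j
  unify Bool ~ Bool
  unify Int ~ Int
  unify Int ~ Int
  unify j -> Bool ~ Int -> k
  unify j ~ Int
  unify Bool ~ k
_ _ : Bool
  unify Bool ~ Bool
  unify Int ~ Int
  unify Int ~ Int

Answer: Int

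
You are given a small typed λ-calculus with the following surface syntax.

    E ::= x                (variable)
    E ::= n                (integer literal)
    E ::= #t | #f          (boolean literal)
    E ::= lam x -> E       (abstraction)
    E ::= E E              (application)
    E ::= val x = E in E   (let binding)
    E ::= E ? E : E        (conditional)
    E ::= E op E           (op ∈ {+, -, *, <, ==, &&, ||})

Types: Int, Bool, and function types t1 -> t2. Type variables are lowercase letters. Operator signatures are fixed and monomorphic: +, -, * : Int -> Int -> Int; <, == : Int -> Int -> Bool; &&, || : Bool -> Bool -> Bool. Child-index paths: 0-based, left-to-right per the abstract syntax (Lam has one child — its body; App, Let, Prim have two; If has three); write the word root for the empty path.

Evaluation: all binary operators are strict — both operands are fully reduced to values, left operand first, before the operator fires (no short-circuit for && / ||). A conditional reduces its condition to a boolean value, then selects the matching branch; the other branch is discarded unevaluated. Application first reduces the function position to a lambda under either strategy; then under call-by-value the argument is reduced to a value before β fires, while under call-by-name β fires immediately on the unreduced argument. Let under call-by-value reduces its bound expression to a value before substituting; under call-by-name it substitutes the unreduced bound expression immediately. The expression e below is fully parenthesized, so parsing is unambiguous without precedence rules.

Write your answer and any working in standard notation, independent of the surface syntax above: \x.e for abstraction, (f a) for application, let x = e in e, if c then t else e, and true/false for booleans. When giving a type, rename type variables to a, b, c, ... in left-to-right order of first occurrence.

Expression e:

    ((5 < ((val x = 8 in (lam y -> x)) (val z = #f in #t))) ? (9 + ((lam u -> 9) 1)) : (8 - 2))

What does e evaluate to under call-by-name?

Answer: 18

Trace:
step 0: (if (5 < ((let x = 8 in (\y.x)) (let z = false in true))) then (9 + ((\u.9) 1)) else (8 - 2))
step 1: [let@0.1.0] (if (5 < ((\y.8) (let z = false in true))) then (9 + ((\u.9) 1)) else (8 - 2))
step 2: [beta@0.1] (if (5 < 8) then (9 + ((\u.9) 1)) else (8 - 2))
step 3: [delta@0] (if true then (9 + ((\u.9) 1)) else (8 - 2))
step 4: [if@root] (9 + ((\u.9) 1))
step 5: [beta@1] (9 + 9)
step 6: [delta@root] 18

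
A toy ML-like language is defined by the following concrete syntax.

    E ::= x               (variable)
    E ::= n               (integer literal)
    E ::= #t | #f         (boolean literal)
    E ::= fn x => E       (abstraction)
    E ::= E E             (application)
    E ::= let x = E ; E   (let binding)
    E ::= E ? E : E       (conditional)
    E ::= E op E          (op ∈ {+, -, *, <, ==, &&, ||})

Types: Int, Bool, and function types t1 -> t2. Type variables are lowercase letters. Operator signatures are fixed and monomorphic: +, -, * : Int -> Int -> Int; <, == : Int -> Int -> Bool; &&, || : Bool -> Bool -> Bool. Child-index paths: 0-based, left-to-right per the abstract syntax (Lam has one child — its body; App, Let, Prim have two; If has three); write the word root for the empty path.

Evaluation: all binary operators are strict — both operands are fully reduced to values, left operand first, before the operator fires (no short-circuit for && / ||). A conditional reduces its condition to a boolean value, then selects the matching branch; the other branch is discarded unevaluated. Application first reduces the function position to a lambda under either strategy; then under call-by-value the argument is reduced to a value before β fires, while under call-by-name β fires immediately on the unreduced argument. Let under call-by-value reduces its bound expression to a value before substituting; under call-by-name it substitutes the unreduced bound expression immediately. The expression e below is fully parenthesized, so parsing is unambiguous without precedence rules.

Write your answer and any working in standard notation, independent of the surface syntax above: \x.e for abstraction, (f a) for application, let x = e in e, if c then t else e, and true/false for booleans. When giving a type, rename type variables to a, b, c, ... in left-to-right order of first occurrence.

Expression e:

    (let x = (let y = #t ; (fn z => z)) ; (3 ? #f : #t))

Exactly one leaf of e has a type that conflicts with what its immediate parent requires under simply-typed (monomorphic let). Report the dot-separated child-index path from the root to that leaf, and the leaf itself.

Derivation:
let y : Bool
z : a
\z._ : a -> a
let x : a -> a
  unify Int ~ Bool
  FAIL: mismatch Int ~ Bool

Answer: 1.0 : 3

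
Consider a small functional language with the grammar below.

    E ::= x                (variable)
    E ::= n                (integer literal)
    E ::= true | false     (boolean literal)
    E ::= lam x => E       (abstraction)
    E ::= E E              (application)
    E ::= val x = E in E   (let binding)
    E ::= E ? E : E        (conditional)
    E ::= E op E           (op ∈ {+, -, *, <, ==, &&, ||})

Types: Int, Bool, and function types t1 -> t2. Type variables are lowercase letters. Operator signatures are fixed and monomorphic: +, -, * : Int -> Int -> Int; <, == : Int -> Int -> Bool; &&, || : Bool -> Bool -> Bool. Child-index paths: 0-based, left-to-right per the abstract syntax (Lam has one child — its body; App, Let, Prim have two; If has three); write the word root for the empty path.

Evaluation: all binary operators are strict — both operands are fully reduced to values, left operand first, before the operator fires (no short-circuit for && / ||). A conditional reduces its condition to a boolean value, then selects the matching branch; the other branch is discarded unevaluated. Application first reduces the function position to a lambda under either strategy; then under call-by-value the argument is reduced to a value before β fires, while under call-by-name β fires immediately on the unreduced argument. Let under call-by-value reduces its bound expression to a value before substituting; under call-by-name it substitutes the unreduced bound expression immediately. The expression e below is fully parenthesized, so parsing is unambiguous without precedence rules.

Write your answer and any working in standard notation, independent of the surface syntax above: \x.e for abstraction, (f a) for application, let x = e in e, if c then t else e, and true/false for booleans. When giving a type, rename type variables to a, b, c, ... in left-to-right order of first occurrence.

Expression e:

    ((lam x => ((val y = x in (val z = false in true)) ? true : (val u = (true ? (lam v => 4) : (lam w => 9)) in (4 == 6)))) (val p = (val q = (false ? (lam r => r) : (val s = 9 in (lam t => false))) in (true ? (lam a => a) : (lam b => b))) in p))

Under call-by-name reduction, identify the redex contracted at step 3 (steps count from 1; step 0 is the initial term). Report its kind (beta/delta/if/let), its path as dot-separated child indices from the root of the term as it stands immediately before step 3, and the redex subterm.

Answer: let at 0 : (let z = false in true)

Trace:
step 0: ((\x.(if (let y = x in (let z = false in true)) then true else (let u = (if true then (\v.4) else (\w.9)) in (4 == 6)))) (let p = (let q = (if false then (\r.r) else (let s = 9 in (\t.false))) in (if true then (\a.a) else (\b.b))) in p))
step 1: [beta@root] (if (let y = (let p = (let q = (if false then (\r.r) else (let s = 9 in (\t.false))) in (if true then (\a.a) else (\b.b))) in p) in (let z = false in true)) then true else (let u = (if true then (\v.4) else (\w.9)) in (4 == 6)))
step 2: [let@0] (if (let z = false in true) then true else (let u = (if true then (\v.4) else (\w.9)) in (4 == 6)))
step 3: [let@0] (if true then true else (let u = (if true then (\v.4) else (\w.9)) in (4 == 6)))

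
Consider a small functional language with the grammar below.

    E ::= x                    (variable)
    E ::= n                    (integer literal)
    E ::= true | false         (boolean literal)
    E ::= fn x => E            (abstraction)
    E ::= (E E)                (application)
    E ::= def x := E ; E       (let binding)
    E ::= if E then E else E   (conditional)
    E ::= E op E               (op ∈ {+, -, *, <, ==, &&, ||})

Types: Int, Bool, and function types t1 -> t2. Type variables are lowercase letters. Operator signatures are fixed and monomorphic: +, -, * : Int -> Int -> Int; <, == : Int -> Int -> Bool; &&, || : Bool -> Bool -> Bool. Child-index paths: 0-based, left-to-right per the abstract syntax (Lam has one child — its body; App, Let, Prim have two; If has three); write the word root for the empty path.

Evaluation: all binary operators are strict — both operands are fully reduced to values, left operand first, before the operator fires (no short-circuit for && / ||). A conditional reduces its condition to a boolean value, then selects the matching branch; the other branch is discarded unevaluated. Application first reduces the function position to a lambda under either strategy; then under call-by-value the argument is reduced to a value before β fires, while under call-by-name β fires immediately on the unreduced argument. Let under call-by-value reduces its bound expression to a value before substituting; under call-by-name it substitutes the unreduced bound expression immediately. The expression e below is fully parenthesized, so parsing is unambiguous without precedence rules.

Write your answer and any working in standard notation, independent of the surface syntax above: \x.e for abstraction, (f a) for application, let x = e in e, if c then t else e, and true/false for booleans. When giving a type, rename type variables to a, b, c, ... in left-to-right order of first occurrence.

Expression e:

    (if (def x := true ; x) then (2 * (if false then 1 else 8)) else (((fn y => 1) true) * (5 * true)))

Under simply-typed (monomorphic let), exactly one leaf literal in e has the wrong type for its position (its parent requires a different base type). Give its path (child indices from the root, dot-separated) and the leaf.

Derivation:
let x : Bool
x : Bool
  unify Bool ~ Bool
  unify Int ~ Int
  unify Bool ~ Bool
  unify Int ~ Int
  unify Int ~ Int
\y._ : a -> Int
  unify a -> Int ~ Bool -> b
  unify a ~ Bool
  unify Int ~ b
_ _ : Int
  unify Int ~ Int
  unify Int ~ Int
  unify Bool ~ Int
  FAIL: mismatch Bool ~ Int

Answer: 2.1.1 : true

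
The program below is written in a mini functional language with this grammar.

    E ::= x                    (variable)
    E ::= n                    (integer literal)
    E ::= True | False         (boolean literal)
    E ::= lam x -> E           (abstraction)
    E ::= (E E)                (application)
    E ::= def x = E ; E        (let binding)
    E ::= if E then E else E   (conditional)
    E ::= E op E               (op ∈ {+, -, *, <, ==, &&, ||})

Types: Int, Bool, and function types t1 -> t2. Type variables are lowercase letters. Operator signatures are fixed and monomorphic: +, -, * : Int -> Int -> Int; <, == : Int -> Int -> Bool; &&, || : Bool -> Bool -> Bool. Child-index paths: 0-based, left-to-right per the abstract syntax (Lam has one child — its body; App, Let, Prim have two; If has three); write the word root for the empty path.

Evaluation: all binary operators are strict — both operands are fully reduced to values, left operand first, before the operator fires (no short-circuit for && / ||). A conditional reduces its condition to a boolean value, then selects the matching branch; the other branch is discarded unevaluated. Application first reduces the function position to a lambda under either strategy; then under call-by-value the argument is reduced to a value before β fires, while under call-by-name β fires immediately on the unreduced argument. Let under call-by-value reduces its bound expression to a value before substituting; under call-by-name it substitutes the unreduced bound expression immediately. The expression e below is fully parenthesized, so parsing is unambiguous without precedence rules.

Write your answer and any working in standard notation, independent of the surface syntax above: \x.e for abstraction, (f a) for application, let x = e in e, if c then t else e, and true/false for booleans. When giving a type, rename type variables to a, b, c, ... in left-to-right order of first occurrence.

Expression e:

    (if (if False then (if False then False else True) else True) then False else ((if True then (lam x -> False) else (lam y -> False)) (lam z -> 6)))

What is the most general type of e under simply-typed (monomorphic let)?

Answer: Bool

Derivation:
  unify Bool ~ Bool
  unify Bool ~ Bool
  unify Bool ~ Bool
  unify Bool ~ Bool
  unify Bool ~ Bool
  unify Bool ~ Bool
\x._ : a -> Bool
\y._ : b -> Bool
  unify a -> Bool ~ b -> Bool
  unify a ~ b
  unify Bool ~ Bool
\z._ : c -> Int
  unify b -> Bool ~ (c -> Int) -> d
  unify b ~ c -> Int
  unify Bool ~ d
_ _ : Bool
  unify Bool ~ Bool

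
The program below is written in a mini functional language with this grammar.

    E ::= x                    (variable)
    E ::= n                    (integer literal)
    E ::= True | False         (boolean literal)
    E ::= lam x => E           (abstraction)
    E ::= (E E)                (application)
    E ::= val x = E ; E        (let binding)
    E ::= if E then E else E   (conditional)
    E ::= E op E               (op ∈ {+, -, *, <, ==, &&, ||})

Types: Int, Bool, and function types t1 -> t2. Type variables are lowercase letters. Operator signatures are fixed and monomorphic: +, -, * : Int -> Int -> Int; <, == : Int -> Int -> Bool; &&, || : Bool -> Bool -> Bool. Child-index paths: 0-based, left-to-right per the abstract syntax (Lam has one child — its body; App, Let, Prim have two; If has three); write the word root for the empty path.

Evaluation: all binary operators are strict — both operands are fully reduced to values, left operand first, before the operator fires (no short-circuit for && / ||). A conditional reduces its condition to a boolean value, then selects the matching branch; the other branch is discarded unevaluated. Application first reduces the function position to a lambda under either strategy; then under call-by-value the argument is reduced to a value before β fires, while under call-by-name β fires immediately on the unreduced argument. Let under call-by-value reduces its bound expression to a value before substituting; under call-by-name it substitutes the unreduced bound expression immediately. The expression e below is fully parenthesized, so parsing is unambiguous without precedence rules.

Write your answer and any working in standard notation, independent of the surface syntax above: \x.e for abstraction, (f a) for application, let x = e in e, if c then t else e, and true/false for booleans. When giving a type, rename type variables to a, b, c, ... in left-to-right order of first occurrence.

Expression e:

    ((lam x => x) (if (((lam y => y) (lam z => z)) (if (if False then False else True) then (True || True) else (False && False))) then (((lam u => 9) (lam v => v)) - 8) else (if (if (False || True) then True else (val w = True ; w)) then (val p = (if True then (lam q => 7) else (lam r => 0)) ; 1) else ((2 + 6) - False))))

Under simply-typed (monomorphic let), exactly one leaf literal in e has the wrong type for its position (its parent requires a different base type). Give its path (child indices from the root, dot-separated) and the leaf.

Trace:
x : a
\x._ : a -> a
y : b
\y._ : b -> b
z : c
\z._ : c -> c
  unify b -> b ~ (c -> c) -> d
  unify b ~ c -> c
  unify c -> c ~ d
_ _ : c -> c
  unify Bool ~ Bool
  unify Bool ~ Bool
  unify Bool ~ Bool
  unify Bool ~ Bool
  unify Bool ~ Bool
  unify Bool ~ Bool
  unify Bool ~ Bool
  unify Bool ~ Bool
  unify c -> c ~ Bool -> e
  unify c ~ Bool
  unify Bool ~ e
_ _ : Bool
  unify Bool ~ Bool
\u._ : f -> Int
v : g
\v._ : g -> g
  unify f -> Int ~ (g -> g) -> h
  unify f ~ g -> g
  unify Int ~ h
_ _ : Int
  unify Int ~ Int
  unify Int ~ Int
  unify Bool ~ Bool
  unify Bool ~ Bool
  unify Bool ~ Bool
let w : Bool
w : Bool
  unify Bool ~ Bool
  unify Bool ~ Bool
  unify Bool ~ Bool
\q._ : i -> Int
\r._ : j -> Int
  unify i -> Int ~ j -> Int
  unify i ~ j
  unify Int ~ Int
let p : j -> Int
  unify Int ~ Int
  unify Int ~ Int
  unify Int ~ Int
  unify Bool ~ Int
  FAIL: mismatch Bool ~ Int

Answer: 1.2.2.1 : false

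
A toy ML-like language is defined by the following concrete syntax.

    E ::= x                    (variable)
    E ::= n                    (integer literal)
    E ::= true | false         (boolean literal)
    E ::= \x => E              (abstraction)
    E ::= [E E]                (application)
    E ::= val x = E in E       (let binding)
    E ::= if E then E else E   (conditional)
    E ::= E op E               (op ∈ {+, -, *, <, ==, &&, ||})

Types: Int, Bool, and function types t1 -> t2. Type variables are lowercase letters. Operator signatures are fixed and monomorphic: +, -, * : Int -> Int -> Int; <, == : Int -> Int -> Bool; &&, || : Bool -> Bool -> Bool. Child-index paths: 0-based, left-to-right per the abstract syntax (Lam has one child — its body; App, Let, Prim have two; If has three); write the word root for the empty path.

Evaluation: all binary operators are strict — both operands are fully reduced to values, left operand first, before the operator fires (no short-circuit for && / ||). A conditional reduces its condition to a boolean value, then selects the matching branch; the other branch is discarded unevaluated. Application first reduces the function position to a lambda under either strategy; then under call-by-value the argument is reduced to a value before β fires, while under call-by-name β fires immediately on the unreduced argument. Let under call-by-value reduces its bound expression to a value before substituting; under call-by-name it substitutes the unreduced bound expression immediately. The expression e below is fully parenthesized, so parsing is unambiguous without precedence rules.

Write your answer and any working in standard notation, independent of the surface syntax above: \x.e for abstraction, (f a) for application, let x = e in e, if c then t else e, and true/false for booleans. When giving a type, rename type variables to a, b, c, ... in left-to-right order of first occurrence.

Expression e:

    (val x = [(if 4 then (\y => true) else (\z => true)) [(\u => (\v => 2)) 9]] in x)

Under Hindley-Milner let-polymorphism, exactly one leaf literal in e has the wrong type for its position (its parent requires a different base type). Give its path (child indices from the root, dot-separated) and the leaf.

Derivation:
  unify Int ~ Bool
  FAIL: mismatch Int ~ Bool

Answer: 0.0.0 : 4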